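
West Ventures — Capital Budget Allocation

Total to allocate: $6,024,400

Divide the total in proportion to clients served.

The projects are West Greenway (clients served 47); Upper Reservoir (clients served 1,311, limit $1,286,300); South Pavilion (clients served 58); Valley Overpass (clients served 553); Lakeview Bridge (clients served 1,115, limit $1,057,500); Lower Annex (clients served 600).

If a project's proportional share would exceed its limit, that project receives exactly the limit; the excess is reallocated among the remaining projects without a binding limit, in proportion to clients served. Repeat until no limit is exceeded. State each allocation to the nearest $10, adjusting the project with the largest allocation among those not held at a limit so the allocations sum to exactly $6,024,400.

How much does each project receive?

Sum of clients served: 3,684.
Unconstrained shares: West Greenway 76,858.52; Upper Reservoir 2,143,862.21; South Pavilion 94,846.69; Valley Overpass 904,314.12; Lakeview Bridge 1,823,345.82; Lower Annex 981,172.64.
Capped: Upper Reservoir ($1,286,300), Lakeview Bridge ($1,057,500); remaining pool $3,680,600 reallocated over remaining clients served 1,258.
Shares after redistribution: West Greenway 137,510.49 → $137,510; South Pavilion 169,693.80 → $169,690; Valley Overpass 1,617,942.61 → $1,617,940; Lower Annex 1,755,453.10 → $1,755,450.
Rounding difference +$10 applied to Lower Annex → $1,755,460.

West Greenway: $137,510 | Upper Reservoir: $1,286,300 | South Pavilion: $169,690 | Valley Overpass: $1,617,940 | Lakeview Bridge: $1,057,500 | Lower Annex: $1,755,460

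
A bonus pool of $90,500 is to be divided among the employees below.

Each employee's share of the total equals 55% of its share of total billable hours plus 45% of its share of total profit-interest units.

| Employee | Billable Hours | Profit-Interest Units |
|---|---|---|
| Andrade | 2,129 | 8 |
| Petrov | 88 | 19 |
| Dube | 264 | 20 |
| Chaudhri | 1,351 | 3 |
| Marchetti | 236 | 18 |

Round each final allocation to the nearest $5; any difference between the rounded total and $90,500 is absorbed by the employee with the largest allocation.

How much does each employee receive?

Billable hours total 4,068; profit-interest units total 68.
Composite weights (55% billable hours + 45% profit-interest units): Andrade 0.3408; Petrov 0.1376; Dube 0.1680; Chaudhri 0.2025; Marchetti 0.1510.
Proportional shares: Andrade 30,841.07; Petrov 12,455.79; Dube 15,208.18; Chaudhri 18,327.18; Marchetti 13,667.78.
At nearest $5: Andrade $30,840; Petrov $12,455; Dube $15,210; Chaudhri $18,325; Marchetti $13,670. Sum = $90,500.
Sum already equals the total — no adjustment.

Andrade: $30,840; Petrov: $12,455; Dube: $15,210; Chaudhri: $18,325; Marchetti: $13,670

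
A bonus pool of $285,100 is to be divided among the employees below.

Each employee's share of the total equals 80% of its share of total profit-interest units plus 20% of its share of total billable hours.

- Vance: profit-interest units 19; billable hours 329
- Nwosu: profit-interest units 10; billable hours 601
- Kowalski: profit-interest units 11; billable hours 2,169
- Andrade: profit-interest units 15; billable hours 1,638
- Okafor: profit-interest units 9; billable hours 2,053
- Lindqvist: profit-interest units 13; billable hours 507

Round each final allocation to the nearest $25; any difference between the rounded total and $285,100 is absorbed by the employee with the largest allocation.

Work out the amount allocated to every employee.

Profit-interest units total 77; billable hours total 7,297.
Combined weights (80% profit-interest units + 20% billable hours): Vance 0.2064; Nwosu 0.1204; Kowalski 0.1737; Andrade 0.2007; Okafor 0.1498; Lindqvist 0.1490.
Proportional shares: Vance 58,850.34; Nwosu 34,317.10; Kowalski 49,531.79; Andrade 57,230.78; Okafor 42,701.19; Lindqvist 42,468.80.
Rounded to nearest $25: Vance $58,850; Nwosu $34,325; Kowalski $49,525; Andrade $57,225; Okafor $42,700; Lindqvist $42,475. Sum = $285,100.
Sum already equals the total — no adjustment.

Vance: $58,850 · Nwosu: $34,325 · Kowalski: $49,525 · Andrade: $57,225 · Okafor: $42,700 · Lindqvist: $42,475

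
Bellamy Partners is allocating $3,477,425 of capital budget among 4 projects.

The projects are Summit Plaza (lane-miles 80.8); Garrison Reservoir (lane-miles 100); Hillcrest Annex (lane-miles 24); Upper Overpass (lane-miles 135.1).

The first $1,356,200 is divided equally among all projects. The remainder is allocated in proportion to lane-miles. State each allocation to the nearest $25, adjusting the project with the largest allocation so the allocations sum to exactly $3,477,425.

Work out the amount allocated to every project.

Summit Plaza: $843,300 · Garrison Reservoir: $963,125 · Hillcrest Annex: $488,825 · Upper Overpass: $1,182,175

Equal tier: $1,356,200 ÷ 4 = $339,050 apiece.
Remainder $2,121,225 by lane-miles (total 339.9): Summit Plaza 504,251.19 → $504,250; Garrison Reservoir 624,073.26 → $624,075; Hillcrest Annex 149,777.58 → $149,775; Upper Overpass 843,122.97 → $843,125.
Totals: Summit Plaza $339,050 + $504,250 = $843,300; Garrison Reservoir $339,050 + $624,075 = $963,125; Hillcrest Annex $339,050 + $149,775 = $488,825; Upper Overpass $339,050 + $843,125 = $1,182,175.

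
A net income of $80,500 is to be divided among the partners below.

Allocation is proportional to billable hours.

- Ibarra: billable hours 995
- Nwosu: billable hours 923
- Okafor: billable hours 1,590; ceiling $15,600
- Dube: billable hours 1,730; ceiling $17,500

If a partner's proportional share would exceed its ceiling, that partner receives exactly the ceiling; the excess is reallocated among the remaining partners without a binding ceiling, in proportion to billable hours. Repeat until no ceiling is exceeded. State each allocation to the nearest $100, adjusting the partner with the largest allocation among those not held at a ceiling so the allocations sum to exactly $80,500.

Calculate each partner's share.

Ibarra: $24,600 · Nwosu: $22,800 · Okafor: $15,600 · Dube: $17,500

Total billable hours = 5,238.
Proportional shares (ignoring caps): Ibarra 15,291.62; Nwosu 14,185.09; Okafor 24,435.85; Dube 26,587.44.
Capped: Okafor ($15,600), Dube ($17,500); remaining pool $47,400 reallocated over remaining billable hours 1,918.
Remaining shares: Ibarra 24,589.68 → $24,600; Nwosu 22,810.32 → $22,800.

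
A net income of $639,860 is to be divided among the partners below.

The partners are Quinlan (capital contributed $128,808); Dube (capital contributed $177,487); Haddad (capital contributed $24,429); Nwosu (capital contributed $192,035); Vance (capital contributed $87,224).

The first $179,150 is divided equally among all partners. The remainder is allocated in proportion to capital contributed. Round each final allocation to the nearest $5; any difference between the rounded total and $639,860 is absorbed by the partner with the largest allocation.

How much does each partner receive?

$179,150 shared equally gives $35,830 per partner.
Remainder $460,710 by capital contributed (total 609,983): Quinlan 97,286.54 → $97,285; Dube 134,052.97 → $134,055; Haddad 18,450.82 → $18,450; Nwosu 145,040.84 → $145,040; Vance 65,878.83 → $65,880.
Totals: Quinlan $35,830 + $97,285 = $133,115; Dube $35,830 + $134,055 = $169,885; Haddad $35,830 + $18,450 = $54,280; Nwosu $35,830 + $145,040 = $180,870; Vance $35,830 + $65,880 = $101,710.

Quinlan: $133,115 · Dube: $169,885 · Haddad: $54,280 · Nwosu: $180,870 · Vance: $101,710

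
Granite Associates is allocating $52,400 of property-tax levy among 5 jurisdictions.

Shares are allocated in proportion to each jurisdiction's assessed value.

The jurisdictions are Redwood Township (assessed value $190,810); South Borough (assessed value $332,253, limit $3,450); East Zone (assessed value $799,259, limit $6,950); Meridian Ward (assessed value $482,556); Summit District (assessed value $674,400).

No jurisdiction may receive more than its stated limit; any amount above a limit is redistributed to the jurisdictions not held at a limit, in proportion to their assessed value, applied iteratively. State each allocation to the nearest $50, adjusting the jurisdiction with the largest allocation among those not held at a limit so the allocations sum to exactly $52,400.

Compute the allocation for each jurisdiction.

Sum of assessed value: 2,479,278.
Pro-rata shares before constraints: Redwood Township 4,032.80; South Borough 7,022.23; East Zone 16,892.49; Meridian Ward 10,198.91; Summit District 14,253.57.
Capped: South Borough ($3,450), East Zone ($6,950); residual $42,000 reallocated over remaining assessed value 1,347,766.
Remaining shares: Redwood Township 5,946.15 → $5,950; Meridian Ward 15,037.74 → $15,050; Summit District 21,016.11 → $21,000.

Redwood Township: $5,950; South Borough: $3,450; East Zone: $6,950; Meridian Ward: $15,050; Summit District: $21,000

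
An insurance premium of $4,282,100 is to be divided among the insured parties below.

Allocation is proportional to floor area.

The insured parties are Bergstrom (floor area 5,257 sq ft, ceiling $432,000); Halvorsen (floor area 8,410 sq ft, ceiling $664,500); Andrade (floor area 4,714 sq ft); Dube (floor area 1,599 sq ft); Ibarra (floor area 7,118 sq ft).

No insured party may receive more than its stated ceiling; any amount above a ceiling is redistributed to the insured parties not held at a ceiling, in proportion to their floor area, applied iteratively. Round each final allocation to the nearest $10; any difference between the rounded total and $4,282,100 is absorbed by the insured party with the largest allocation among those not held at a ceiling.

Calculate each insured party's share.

Total floor area = 27,098.
Proportional shares (ignoring caps): Bergstrom 830,725.50; Halvorsen 1,328,971.18; Andrade 744,919.16; Dube 252,678.35; Ibarra 1,124,805.81.
Capped: Bergstrom ($432,000), Halvorsen ($664,500); residual $3,185,600 reallocated over remaining floor area 13,431.
Shares after redistribution: Andrade 1,118,078.95 → $1,118,080; Dube 379,255.04 → $379,260; Ibarra 1,688,266.01 → $1,688,270.
Rounding difference −$10 applied to Ibarra → $1,688,260.

Bergstrom: $432,000 · Halvorsen: $664,500 · Andrade: $1,118,080 · Dube: $379,260 · Ibarra: $1,688,260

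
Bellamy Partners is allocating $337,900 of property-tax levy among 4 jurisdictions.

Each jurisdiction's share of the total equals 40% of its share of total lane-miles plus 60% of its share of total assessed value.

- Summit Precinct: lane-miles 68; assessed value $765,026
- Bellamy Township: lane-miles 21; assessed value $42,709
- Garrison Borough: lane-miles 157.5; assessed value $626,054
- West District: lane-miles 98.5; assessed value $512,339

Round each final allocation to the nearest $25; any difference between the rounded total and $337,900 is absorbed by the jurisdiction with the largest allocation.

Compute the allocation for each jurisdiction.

Summit Precinct: $106,350; Bellamy Township: $12,675; Garrison Borough: $126,900; West District: $91,975

Totals — lane-miles 345, assessed value 1,946,128.
Composite weights (40% lane-miles + 60% assessed value): Summit Precinct 0.3147; Bellamy Township 0.0375; Garrison Borough 0.3756; West District 0.2722.
Proportional shares: Summit Precinct 106,337.65; Bellamy Township 12,676.39; Garrison Borough 126,923.33; West District 91,962.63.
At nearest $25: Summit Precinct $106,350; Bellamy Township $12,675; Garrison Borough $126,925; West District $91,975. Sum = $337,925.
Difference $337,900 − $337,925 = −$25 applied to largest allocation (Garrison Borough): Garrison Borough becomes $126,900.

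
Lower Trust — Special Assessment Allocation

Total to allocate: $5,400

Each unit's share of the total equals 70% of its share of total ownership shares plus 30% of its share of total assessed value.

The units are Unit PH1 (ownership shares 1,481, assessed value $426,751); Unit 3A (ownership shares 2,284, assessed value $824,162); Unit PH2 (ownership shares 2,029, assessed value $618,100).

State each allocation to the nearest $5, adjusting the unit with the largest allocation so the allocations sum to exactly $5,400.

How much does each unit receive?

Unit PH1: $1,335 | Unit 3A: $2,205 | Unit PH2: $1,860

Totals — ownership shares 5,794, assessed value 1,869,013.
Combined weights (70% ownership shares + 30% assessed value): Unit PH1 0.2474; Unit 3A 0.4082; Unit PH2 0.3443.
Proportional shares: Unit PH1 1,336.10; Unit 3A 2,204.44; Unit PH2 1,859.47.
After rounding ($5): Unit PH1 $1,335; Unit 3A $2,205; Unit PH2 $1,860. Sum = $5,400.
Rounded total matches; no reconciliation needed.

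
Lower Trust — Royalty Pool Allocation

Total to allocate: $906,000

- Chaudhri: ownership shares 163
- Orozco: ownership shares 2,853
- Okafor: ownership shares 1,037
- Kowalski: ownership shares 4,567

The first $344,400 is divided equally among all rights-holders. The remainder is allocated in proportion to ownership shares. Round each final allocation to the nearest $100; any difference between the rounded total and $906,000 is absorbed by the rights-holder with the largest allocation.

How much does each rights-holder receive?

Chaudhri: $96,700 | Orozco: $272,000 | Okafor: $153,700 | Kowalski: $383,600

First tranche $344,400 split equally: $86,100 each.
Remainder $561,600 by ownership shares (total 8,620): Chaudhri 10,619.58 → $10,600; Orozco 185,875.27 → $185,900; Okafor 67,561.39 → $67,600; Kowalski 297,543.76 → $297,500.
Totals: Chaudhri $86,100 + $10,600 = $96,700; Orozco $86,100 + $185,900 = $272,000; Okafor $86,100 + $67,600 = $153,700; Kowalski $86,100 + $297,500 = $383,600.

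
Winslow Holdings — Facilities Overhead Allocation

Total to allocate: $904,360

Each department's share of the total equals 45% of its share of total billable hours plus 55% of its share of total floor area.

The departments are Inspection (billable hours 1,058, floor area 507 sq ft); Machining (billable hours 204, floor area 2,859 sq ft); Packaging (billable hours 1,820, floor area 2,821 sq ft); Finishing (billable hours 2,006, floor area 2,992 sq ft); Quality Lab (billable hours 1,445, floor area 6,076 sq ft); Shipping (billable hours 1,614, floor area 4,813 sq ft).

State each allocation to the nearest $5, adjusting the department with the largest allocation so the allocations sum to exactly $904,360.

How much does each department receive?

Totals — billable hours 8,147, floor area 20,068.
Combined weights (45% billable hours + 55% floor area): Inspection 0.0723; Machining 0.0896; Packaging 0.1778; Finishing 0.1928; Quality Lab 0.2463; Shipping 0.2211.
Proportional shares: Inspection 65,415.93; Machining 81,052.40; Packaging 160,833.58; Finishing 174,363.07; Quality Lab 222,778.66; Shipping 199,916.37.
Rounded to nearest $5: Inspection $65,415; Machining $81,050; Packaging $160,835; Finishing $174,365; Quality Lab $222,780; Shipping $199,915. Sum = $904,360.
No rounding difference to absorb.

Inspection: $65,415; Machining: $81,050; Packaging: $160,835; Finishing: $174,365; Quality Lab: $222,780; Shipping: $199,915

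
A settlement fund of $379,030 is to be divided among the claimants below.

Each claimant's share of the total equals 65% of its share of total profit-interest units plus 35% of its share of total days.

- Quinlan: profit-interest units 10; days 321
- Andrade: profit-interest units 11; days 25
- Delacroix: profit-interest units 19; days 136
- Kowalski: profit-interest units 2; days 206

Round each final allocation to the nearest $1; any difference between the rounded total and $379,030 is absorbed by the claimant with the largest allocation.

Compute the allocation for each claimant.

Quinlan: $120,555 | Andrade: $69,346 | Delacroix: $137,676 | Kowalski: $51,453

Profit-interest units total 42; days total 688.
Blended shares (65% profit-interest units + 35% days): Quinlan 0.3181; Andrade 0.1830; Delacroix 0.3632; Kowalski 0.1357.
Proportional shares: Quinlan 120,554.78; Andrade 69,345.86; Delacroix 137,676.46; Kowalski 51,452.90.
After rounding ($1): Quinlan $120,555; Andrade $69,346; Delacroix $137,676; Kowalski $51,453. Sum = $379,030.
Rounded total matches; no reconciliation needed.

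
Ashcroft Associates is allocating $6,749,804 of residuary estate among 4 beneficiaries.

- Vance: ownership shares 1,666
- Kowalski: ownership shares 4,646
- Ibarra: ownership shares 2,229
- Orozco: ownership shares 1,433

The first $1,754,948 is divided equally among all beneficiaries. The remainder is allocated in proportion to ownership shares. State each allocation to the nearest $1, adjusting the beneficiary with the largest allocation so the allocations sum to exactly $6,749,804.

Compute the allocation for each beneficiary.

First tranche $1,754,948 split equally: $438,737 each.
Remainder $4,994,856 by ownership shares (total 9,974): Vance 834,312.22 → $834,312; Kowalski 2,326,659.41 → $2,326,659; Ibarra 1,116,255.67 → $1,116,256; Orozco 717,628.70 → $717,629.
Totals: Vance $438,737 + $834,312 = $1,273,049; Kowalski $438,737 + $2,326,659 = $2,765,396; Ibarra $438,737 + $1,116,256 = $1,554,993; Orozco $438,737 + $717,629 = $1,156,366.

Vance: $1,273,049 · Kowalski: $2,765,396 · Ibarra: $1,554,993 · Orozco: $1,156,366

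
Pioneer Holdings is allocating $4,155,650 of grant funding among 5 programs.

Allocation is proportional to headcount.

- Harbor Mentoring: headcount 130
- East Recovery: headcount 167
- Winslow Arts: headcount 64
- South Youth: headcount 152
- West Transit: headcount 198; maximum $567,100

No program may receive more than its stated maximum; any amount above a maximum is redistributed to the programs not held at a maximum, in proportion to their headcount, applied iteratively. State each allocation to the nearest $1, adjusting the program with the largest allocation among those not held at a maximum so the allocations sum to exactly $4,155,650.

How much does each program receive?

Harbor Mentoring: $909,379; East Recovery: $1,168,203; Winslow Arts: $447,694; South Youth: $1,063,274; West Transit: $567,100

Headcount total: 711.
Proportional shares (ignoring caps): Harbor Mentoring 759,823.49; East Recovery 976,080.94; Winslow Arts 374,066.95; South Youth 888,409.00; West Transit 1,157,269.62.
Cap binds for West Transit ($567,100); remaining pool $3,588,550 reallocated over remaining headcount 513.
Redistributed shares: Harbor Mentoring 909,379.14 → $909,379; East Recovery 1,168,202.44 → $1,168,202; Winslow Arts 447,694.35 → $447,694; South Youth 1,063,274.07 → $1,063,274.
Rounding difference +$1 applied to East Recovery → $1,168,203.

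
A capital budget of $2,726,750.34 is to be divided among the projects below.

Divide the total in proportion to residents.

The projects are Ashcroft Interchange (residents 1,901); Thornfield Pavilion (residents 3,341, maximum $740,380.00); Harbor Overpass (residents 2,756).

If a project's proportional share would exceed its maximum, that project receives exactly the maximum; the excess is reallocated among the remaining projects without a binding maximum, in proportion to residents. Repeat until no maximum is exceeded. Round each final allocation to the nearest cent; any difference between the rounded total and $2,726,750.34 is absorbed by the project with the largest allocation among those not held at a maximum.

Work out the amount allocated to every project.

Sum of residents: 7,998.
Unconstrained shares: Ashcroft Interchange 648,106.0761; Thornfield Pavilion 1,139,043.8717; Harbor Overpass 939,600.3922.
Cap binds for Thornfield Pavilion ($740,380.00); remaining pool $1,986,370.34 reallocated over remaining residents 4,657.
Shares after redistribution: Ashcroft Interchange 810,841.7471 → $810,841.75; Harbor Overpass 1,175,528.5929 → $1,175,528.59.

Ashcroft Interchange: $810,841.75; Thornfield Pavilion: $740,380.00; Harbor Overpass: $1,175,528.59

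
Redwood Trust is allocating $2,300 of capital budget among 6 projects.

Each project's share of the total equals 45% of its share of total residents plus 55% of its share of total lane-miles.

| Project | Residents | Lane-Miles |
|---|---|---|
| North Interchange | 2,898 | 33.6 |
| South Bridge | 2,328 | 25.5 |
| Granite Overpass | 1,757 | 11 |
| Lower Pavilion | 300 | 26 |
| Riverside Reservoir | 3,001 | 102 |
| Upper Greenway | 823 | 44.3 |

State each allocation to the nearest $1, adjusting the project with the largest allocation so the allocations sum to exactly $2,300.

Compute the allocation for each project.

North Interchange: $445 · South Bridge: $350 · Granite Overpass: $221 · Lower Pavilion: $164 · Riverside Reservoir: $812 · Upper Greenway: $308

Totals — residents 11,107, lane-miles 242.4.
Combined weights (45% residents + 55% lane-miles): North Interchange 0.1937; South Bridge 0.1522; Granite Overpass 0.0961; Lower Pavilion 0.0711; Riverside Reservoir 0.3530; Upper Greenway 0.1339.
Proportional shares: North Interchange 445.40; South Bridge 350.01; Granite Overpass 221.13; Lower Pavilion 163.64; Riverside Reservoir 811.95; Upper Greenway 307.88.
After rounding ($1): North Interchange $445; South Bridge $350; Granite Overpass $221; Lower Pavilion $164; Riverside Reservoir $812; Upper Greenway $308. Sum = $2,300.
No rounding difference to absorb.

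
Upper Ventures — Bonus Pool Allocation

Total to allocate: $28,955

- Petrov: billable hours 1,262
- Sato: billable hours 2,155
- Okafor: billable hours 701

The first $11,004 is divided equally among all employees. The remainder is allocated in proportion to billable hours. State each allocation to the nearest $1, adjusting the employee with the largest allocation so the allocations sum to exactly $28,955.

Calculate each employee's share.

Petrov: $9,169 | Sato: $13,062 | Okafor: $6,724

First tranche $11,004 split equally: $3,668 each.
Remainder $17,951 by billable hours (total 4,118): Petrov 5,501.25 → $5,501; Sato 9,393.98 → $9,394; Okafor 3,055.77 → $3,056.
Totals: Petrov $3,668 + $5,501 = $9,169; Sato $3,668 + $9,394 = $13,062; Okafor $3,668 + $3,056 = $6,724.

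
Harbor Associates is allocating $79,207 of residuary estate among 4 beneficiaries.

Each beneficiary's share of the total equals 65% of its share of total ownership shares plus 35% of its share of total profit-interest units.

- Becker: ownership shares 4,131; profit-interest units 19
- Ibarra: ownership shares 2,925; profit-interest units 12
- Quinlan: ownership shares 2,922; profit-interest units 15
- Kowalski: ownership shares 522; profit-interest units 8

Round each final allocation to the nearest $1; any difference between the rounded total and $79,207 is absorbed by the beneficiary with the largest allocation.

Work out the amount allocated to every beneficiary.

Becker: $30,009 | Ibarra: $20,503 | Quinlan: $22,028 | Kowalski: $6,667

Ownership shares total 10,500; profit-interest units total 54.
Blended shares (65% ownership shares + 35% profit-interest units): Becker 0.3789; Ibarra 0.2588; Quinlan 0.2781; Kowalski 0.0842.
Unrounded shares: Becker 30,009.69; Ibarra 20,502.67; Quinlan 22,028.10; Kowalski 6,666.55.
After rounding ($1): Becker $30,010; Ibarra $20,503; Quinlan $22,028; Kowalski $6,667. Sum = $79,208.
Difference $79,207 − $79,208 = −$1 applied to largest allocation (Becker): Becker becomes $30,009.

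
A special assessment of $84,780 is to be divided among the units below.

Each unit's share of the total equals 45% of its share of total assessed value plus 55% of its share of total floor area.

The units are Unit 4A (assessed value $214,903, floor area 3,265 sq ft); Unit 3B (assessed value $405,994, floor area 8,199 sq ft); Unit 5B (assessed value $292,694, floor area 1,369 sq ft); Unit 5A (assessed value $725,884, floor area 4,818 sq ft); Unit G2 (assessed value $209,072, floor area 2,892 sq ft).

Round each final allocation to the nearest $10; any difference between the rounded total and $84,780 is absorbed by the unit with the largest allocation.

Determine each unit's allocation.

Assessed value total 1,848,547; floor area total 20,543.
Composite weights (45% assessed value + 55% floor area): Unit 4A 0.1397; Unit 3B 0.3183; Unit 5B 0.1079; Unit 5A 0.3057; Unit G2 0.1283.
Unrounded shares: Unit 4A 11,846.22; Unit 3B 26,989.34; Unit 5B 9,148.12; Unit 5A 25,917.08; Unit G2 10,879.24.
At nearest $10: Unit 4A $11,850; Unit 3B $26,990; Unit 5B $9,150; Unit 5A $25,920; Unit G2 $10,880. Sum = $84,790.
Difference $84,780 − $84,790 = −$10 applied to largest allocation (Unit 3B): Unit 3B becomes $26,980.

Unit 4A: $11,850 | Unit 3B: $26,980 | Unit 5B: $9,150 | Unit 5A: $25,920 | Unit G2: $10,880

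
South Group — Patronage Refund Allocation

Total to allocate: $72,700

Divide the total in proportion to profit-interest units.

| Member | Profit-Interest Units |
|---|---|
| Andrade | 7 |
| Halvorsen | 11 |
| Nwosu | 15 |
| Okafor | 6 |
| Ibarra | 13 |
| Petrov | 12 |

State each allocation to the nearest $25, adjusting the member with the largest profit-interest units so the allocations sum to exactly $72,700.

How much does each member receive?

Andrade: $7,950 | Halvorsen: $12,500 | Nwosu: $17,025 | Okafor: $6,825 | Ibarra: $14,775 | Petrov: $13,625

Combined profit-interest units = 64.
Unrounded shares: Andrade 7/64 × $72,700 = 7,951.56; Halvorsen 11/64 × $72,700 = 12,495.31; Nwosu 15/64 × $72,700 = 17,039.06; Okafor 6/64 × $72,700 = 6,815.62; Ibarra 13/64 × $72,700 = 14,767.19; Petrov 12/64 × $72,700 = 13,631.25.
At nearest $25: Andrade $7,950; Halvorsen $12,500; Nwosu $17,050; Okafor $6,825; Ibarra $14,775; Petrov $13,625. Sum = $72,725.
Difference $72,700 − $72,725 = −$25 applied to largest profit-interest units (Nwosu): Nwosu becomes $17,025.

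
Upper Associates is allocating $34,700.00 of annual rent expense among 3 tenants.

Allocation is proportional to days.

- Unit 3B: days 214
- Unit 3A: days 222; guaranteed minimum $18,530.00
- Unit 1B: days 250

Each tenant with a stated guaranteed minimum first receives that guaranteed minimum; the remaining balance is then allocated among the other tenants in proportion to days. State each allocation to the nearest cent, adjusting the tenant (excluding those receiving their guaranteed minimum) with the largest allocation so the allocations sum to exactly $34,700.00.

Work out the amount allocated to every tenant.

Unit 3B: $7,457.72 · Unit 3A: $18,530.00 · Unit 1B: $8,712.28

Guaranteed amounts: Unit 3A $18,530.00. Residual $16,170.00.
Residual split over remaining days 464: Unit 3B 7,457.7155 → $7,457.72; Unit 1B 8,712.2845 → $8,712.28.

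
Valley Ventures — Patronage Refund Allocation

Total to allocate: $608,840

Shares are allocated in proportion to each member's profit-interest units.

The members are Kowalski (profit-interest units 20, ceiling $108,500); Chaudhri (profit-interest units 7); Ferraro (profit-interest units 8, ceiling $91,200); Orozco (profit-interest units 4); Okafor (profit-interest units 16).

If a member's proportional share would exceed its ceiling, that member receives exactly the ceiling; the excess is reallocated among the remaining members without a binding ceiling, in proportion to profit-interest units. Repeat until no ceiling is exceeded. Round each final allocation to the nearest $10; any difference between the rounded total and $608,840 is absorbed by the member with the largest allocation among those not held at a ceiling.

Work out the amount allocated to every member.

Total profit-interest units = 55.
Proportional shares (ignoring caps): Kowalski 221,396.36; Chaudhri 77,488.73; Ferraro 88,558.55; Orozco 44,279.27; Okafor 177,117.09.
Capped: Kowalski ($108,500); remaining pool $500,340 reallocated over remaining profit-interest units 35.
Capped: Ferraro ($91,200); remaining pool $409,140 reallocated over remaining profit-interest units 27.
Redistributed shares: Chaudhri 106,073.33 → $106,070; Orozco 60,613.33 → $60,610; Okafor 242,453.33 → $242,450.
Rounding difference +$10 applied to Okafor → $242,460.

Kowalski: $108,500 | Chaudhri: $106,070 | Ferraro: $91,200 | Orozco: $60,610 | Okafor: $242,460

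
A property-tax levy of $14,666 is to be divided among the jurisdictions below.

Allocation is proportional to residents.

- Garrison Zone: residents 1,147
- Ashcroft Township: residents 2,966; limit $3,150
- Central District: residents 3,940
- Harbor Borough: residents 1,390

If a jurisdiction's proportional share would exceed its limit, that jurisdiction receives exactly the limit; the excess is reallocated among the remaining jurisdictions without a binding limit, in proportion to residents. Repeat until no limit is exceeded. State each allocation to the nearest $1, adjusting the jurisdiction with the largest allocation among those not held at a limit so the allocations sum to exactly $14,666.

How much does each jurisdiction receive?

Sum of residents: 9,443.
Proportional shares (ignoring caps): Garrison Zone 1,781.42; Ashcroft Township 4,606.52; Central District 6,119.25; Harbor Borough 2,158.82.
Held at cap: Ashcroft Township ($3,150); residual $11,516 reallocated over remaining residents 6,477.
Remaining shares: Garrison Zone 2,039.35 → $2,039; Central District 7,005.26 → $7,005; Harbor Borough 2,471.40 → $2,471.
Rounding difference +$1 applied to Central District → $7,006.

Garrison Zone: $2,039; Ashcroft Township: $3,150; Central District: $7,006; Harbor Borough: $2,471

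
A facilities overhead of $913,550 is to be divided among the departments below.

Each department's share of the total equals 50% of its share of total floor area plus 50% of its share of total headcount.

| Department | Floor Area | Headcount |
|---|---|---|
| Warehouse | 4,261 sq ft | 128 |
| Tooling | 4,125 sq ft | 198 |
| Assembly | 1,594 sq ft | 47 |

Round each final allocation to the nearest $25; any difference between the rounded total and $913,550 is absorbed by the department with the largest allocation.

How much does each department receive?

Warehouse: $351,775; Tooling: $431,275; Assembly: $130,500

Floor area total 9,980; headcount total 373.
Blended shares (50% floor area + 50% headcount): Warehouse 0.3851; Tooling 0.4721; Assembly 0.1429.
Raw shares: Warehouse 351,770.40; Tooling 431,267.66; Assembly 130,511.95.
Rounded to nearest $25: Warehouse $351,775; Tooling $431,275; Assembly $130,500. Sum = $913,550.
Rounded total matches; no reconciliation needed.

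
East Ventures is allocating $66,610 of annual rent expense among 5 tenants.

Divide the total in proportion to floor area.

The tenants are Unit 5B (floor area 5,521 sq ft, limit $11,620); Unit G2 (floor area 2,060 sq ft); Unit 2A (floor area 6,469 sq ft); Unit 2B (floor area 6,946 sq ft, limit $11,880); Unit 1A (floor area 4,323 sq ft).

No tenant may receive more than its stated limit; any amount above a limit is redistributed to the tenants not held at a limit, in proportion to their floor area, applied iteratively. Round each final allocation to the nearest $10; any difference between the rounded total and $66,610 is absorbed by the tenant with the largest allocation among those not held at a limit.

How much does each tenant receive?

Unit 5B: $11,620 · Unit G2: $6,910 · Unit 2A: $21,700 · Unit 2B: $11,880 · Unit 1A: $14,500

Total floor area = 25,319.
Unconstrained shares: Unit 5B 14,524.82; Unit G2 5,419.51; Unit 2A 17,018.84; Unit 2B 18,273.75; Unit 1A 11,373.08.
Cap binds for Unit 5B ($11,620), Unit 2B ($11,880); balance $43,110 reallocated over remaining floor area 12,852.
Redistributed shares: Unit G2 6,909.94 → $6,910; Unit 2A 21,699.24 → $21,700; Unit 1A 14,500.82 → $14,500.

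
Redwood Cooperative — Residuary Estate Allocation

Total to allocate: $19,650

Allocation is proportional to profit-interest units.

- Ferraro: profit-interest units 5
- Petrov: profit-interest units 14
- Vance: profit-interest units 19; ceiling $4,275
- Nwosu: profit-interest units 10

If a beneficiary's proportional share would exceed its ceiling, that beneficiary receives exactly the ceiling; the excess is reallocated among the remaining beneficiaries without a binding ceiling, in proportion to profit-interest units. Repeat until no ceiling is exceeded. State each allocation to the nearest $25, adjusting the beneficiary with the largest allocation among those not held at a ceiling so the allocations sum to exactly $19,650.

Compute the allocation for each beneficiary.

Profit-interest units total: 48.
Unconstrained shares: Ferraro 2,046.88; Petrov 5,731.25; Vance 7,778.12; Nwosu 4,093.75.
Cap binds for Vance ($4,275); balance $15,375 reallocated over remaining profit-interest units 29.
Remaining shares: Ferraro 2,650.86 → $2,650; Petrov 7,422.41 → $7,425; Nwosu 5,301.72 → $5,300.

Ferraro: $2,650 · Petrov: $7,425 · Vance: $4,275 · Nwosu: $5,300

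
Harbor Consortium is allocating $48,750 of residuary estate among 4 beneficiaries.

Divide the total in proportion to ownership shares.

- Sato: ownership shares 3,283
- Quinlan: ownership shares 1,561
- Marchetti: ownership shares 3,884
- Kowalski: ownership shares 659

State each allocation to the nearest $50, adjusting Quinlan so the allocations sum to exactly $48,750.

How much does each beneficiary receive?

Ownership shares total: 9,387.
Raw shares: Sato 3,283/9,387 × $48,750 = 17,049.78; Quinlan 1,561/9,387 × $48,750 = 8,106.82; Marchetti 3,884/9,387 × $48,750 = 20,170.98; Kowalski 659/9,387 × $48,750 = 3,422.42.
At nearest $50: Sato $17,050; Quinlan $8,100; Marchetti $20,150; Kowalski $3,400. Sum = $48,700.
Difference $48,750 − $48,700 = +$50 applied to Quinlan: Quinlan becomes $8,150.

Sato: $17,050 · Quinlan: $8,150 · Marchetti: $20,150 · Kowalski: $3,400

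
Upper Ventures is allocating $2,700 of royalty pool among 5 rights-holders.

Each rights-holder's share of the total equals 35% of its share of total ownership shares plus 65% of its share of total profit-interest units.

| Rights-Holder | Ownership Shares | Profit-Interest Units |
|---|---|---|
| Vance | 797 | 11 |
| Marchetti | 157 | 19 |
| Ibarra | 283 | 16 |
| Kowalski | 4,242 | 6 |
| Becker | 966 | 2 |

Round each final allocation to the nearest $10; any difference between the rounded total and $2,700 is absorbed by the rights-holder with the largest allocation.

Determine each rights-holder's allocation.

Totals — ownership shares 6,445, profit-interest units 54.
Blended shares (35% ownership shares + 65% profit-interest units): Vance 0.1757; Marchetti 0.2372; Ibarra 0.2080; Kowalski 0.3026; Becker 0.0765.
Unrounded shares: Vance 474.36; Marchetti 640.52; Ibarra 561.49; Kowalski 816.98; Becker 206.64.
At nearest $10: Vance $470; Marchetti $640; Ibarra $560; Kowalski $820; Becker $210. Sum = $2,700.
Rounded total matches; no reconciliation needed.

Vance: $470 | Marchetti: $640 | Ibarra: $560 | Kowalski: $820 | Becker: $210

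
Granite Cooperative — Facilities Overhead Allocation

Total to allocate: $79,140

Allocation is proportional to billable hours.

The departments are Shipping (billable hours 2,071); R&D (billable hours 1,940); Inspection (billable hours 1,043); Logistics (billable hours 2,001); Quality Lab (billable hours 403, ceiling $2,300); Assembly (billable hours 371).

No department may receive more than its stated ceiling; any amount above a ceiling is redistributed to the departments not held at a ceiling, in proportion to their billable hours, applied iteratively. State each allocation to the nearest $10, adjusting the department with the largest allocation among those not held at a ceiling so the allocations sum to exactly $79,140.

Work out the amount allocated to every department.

Combined billable hours = 7,829.
Pro-rata shares before constraints: Shipping 20,934.85; R&D 19,610.63; Inspection 10,543.24; Logistics 20,227.25; Quality Lab 4,073.75; Assembly 3,750.28.
Capped: Quality Lab ($2,300); residual $76,840 reallocated over remaining billable hours 7,426.
Redistributed shares: Shipping 21,429.52 → $21,430; R&D 20,074.01 → $20,070; Inspection 10,792.37 → $10,790; Logistics 20,705.20 → $20,710; Assembly 3,838.90 → $3,840.

Shipping: $21,430 · R&D: $20,070 · Inspection: $10,790 · Logistics: $20,710 · Quality Lab: $2,300 · Assembly: $3,840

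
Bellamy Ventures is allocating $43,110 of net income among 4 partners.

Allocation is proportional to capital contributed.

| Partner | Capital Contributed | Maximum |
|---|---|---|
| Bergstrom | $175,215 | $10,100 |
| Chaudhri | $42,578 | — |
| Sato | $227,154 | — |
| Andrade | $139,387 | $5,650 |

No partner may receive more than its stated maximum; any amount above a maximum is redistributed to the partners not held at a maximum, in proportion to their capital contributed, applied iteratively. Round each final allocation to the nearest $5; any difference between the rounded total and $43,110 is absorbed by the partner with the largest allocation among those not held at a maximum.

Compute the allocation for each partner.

Bergstrom: $10,100; Chaudhri: $4,320; Sato: $23,040; Andrade: $5,650

Total capital contributed = 584,334.
Unconstrained shares: Bergstrom 12,926.71; Chaudhri 3,141.25; Sato 16,758.58; Andrade 10,283.46.
Capped: Bergstrom ($10,100), Andrade ($5,650); residual $27,360 reallocated over remaining capital contributed 269,732.
Redistributed shares: Chaudhri 4,318.86 → $4,320; Sato 23,041.14 → $23,040.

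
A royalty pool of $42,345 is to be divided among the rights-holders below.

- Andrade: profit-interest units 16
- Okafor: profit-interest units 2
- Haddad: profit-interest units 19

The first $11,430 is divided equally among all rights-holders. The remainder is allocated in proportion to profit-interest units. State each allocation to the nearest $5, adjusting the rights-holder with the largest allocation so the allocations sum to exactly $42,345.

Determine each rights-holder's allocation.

Equal tier: $11,430 ÷ 3 = $3,810 apiece.
Remainder $30,915 by profit-interest units (total 37): Andrade 13,368.65 → $13,370; Okafor 1,671.08 → $1,670; Haddad 15,875.27 → $15,875.
Totals: Andrade $3,810 + $13,370 = $17,180; Okafor $3,810 + $1,670 = $5,480; Haddad $3,810 + $15,875 = $19,685.

Andrade: $17,180; Okafor: $5,480; Haddad: $19,685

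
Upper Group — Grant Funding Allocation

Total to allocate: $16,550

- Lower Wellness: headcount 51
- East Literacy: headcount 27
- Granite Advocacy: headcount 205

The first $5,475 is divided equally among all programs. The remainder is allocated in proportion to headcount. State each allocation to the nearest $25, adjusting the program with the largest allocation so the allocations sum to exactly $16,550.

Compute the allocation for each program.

First tranche $5,475 split equally: $1,825 each.
Remainder $11,075 by headcount (total 283): Lower Wellness 1,995.85 → $2,000; East Literacy 1,056.63 → $1,050; Granite Advocacy 8,022.53 → $8,025.
Totals: Lower Wellness $1,825 + $2,000 = $3,825; East Literacy $1,825 + $1,050 = $2,875; Granite Advocacy $1,825 + $8,025 = $9,850.

Lower Wellness: $3,825; East Literacy: $2,875; Granite Advocacy: $9,850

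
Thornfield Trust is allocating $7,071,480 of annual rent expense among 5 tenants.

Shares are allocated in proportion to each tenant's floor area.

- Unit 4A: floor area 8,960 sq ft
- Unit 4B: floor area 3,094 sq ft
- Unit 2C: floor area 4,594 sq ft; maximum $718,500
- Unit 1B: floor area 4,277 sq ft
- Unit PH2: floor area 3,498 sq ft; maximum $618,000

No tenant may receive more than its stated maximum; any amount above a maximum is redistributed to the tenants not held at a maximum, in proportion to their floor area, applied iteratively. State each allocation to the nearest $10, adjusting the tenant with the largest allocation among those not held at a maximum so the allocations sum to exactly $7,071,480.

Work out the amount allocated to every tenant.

Unit 4A: $3,146,500; Unit 4B: $1,086,520; Unit 2C: $718,500; Unit 1B: $1,501,960; Unit PH2: $618,000

Floor area total: 24,423.
Pro-rata shares before constraints: Unit 4A 2,594,294.75; Unit 4B 895,842.41; Unit 2C 1,330,155.15; Unit 1B 1,238,370.39; Unit PH2 1,012,817.30.
Capped: Unit 2C ($718,500), Unit PH2 ($618,000); residual $5,734,980 reallocated over remaining floor area 16,331.
Shares after redistribution: Unit 4A 3,146,495.67 → $3,146,500; Unit 4B 1,086,524.29 → $1,086,520; Unit 1B 1,501,960.04 → $1,501,960.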